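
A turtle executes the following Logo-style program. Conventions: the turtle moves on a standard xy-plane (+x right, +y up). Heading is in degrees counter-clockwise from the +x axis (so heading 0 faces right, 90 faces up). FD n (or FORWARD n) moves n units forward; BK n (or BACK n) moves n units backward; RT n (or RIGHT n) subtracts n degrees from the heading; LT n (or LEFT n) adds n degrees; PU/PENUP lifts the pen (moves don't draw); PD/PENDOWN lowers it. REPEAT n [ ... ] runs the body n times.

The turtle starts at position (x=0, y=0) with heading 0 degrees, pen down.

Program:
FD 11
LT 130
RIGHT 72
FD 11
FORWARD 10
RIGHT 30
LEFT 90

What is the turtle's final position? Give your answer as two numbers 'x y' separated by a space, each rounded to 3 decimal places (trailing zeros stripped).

Executing turtle program step by step:
Start: pos=(0,0), heading=0, pen down
FD 11: (0,0) -> (11,0) [heading=0, draw]
LT 130: heading 0 -> 130
RT 72: heading 130 -> 58
FD 11: (11,0) -> (16.829,9.329) [heading=58, draw]
FD 10: (16.829,9.329) -> (22.128,17.809) [heading=58, draw]
RT 30: heading 58 -> 28
LT 90: heading 28 -> 118
Final: pos=(22.128,17.809), heading=118, 3 segment(s) drawn

Answer: 22.128 17.809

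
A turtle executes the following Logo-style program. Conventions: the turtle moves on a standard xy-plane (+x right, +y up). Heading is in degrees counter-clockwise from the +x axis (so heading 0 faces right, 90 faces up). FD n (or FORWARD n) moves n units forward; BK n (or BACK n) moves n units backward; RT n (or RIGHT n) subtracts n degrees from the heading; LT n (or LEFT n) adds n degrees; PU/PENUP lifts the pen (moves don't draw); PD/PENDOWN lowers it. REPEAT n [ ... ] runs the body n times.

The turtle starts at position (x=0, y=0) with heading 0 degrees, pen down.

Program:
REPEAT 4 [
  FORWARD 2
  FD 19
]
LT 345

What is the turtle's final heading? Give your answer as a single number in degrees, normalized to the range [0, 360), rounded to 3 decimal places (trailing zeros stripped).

Answer: 345

Derivation:
Executing turtle program step by step:
Start: pos=(0,0), heading=0, pen down
REPEAT 4 [
  -- iteration 1/4 --
  FD 2: (0,0) -> (2,0) [heading=0, draw]
  FD 19: (2,0) -> (21,0) [heading=0, draw]
  -- iteration 2/4 --
  FD 2: (21,0) -> (23,0) [heading=0, draw]
  FD 19: (23,0) -> (42,0) [heading=0, draw]
  -- iteration 3/4 --
  FD 2: (42,0) -> (44,0) [heading=0, draw]
  FD 19: (44,0) -> (63,0) [heading=0, draw]
  -- iteration 4/4 --
  FD 2: (63,0) -> (65,0) [heading=0, draw]
  FD 19: (65,0) -> (84,0) [heading=0, draw]
]
LT 345: heading 0 -> 345
Final: pos=(84,0), heading=345, 8 segment(s) drawn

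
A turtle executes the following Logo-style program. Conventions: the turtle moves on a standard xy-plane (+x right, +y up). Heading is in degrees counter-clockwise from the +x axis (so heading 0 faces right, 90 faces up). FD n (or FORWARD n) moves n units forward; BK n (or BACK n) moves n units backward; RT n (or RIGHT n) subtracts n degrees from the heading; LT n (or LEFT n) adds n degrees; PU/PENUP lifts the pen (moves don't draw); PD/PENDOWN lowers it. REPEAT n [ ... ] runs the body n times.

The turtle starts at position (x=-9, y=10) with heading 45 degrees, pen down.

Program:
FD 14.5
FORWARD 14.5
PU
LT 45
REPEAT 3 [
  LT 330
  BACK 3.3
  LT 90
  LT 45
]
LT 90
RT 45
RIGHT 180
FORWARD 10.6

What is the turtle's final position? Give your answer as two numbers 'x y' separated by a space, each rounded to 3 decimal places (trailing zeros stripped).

Executing turtle program step by step:
Start: pos=(-9,10), heading=45, pen down
FD 14.5: (-9,10) -> (1.253,20.253) [heading=45, draw]
FD 14.5: (1.253,20.253) -> (11.506,30.506) [heading=45, draw]
PU: pen up
LT 45: heading 45 -> 90
REPEAT 3 [
  -- iteration 1/3 --
  LT 330: heading 90 -> 60
  BK 3.3: (11.506,30.506) -> (9.856,27.648) [heading=60, move]
  LT 90: heading 60 -> 150
  LT 45: heading 150 -> 195
  -- iteration 2/3 --
  LT 330: heading 195 -> 165
  BK 3.3: (9.856,27.648) -> (13.044,26.794) [heading=165, move]
  LT 90: heading 165 -> 255
  LT 45: heading 255 -> 300
  -- iteration 3/3 --
  LT 330: heading 300 -> 270
  BK 3.3: (13.044,26.794) -> (13.044,30.094) [heading=270, move]
  LT 90: heading 270 -> 0
  LT 45: heading 0 -> 45
]
LT 90: heading 45 -> 135
RT 45: heading 135 -> 90
RT 180: heading 90 -> 270
FD 10.6: (13.044,30.094) -> (13.044,19.494) [heading=270, move]
Final: pos=(13.044,19.494), heading=270, 2 segment(s) drawn

Answer: 13.044 19.494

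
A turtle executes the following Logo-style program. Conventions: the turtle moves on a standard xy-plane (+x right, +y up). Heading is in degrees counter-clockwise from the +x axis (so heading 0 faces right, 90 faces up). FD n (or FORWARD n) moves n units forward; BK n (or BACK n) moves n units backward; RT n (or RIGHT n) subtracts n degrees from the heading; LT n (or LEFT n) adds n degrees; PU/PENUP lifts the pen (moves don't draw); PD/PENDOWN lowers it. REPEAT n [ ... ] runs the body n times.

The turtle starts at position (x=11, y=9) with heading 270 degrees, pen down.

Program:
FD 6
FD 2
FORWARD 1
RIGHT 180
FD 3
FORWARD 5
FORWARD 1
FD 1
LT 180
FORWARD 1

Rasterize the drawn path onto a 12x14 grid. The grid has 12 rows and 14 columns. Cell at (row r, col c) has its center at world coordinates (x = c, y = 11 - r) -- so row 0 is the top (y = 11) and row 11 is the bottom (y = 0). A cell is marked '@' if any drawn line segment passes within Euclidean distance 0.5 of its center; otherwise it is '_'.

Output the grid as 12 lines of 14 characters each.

Answer: ______________
___________@__
___________@__
___________@__
___________@__
___________@__
___________@__
___________@__
___________@__
___________@__
___________@__
___________@__

Derivation:
Segment 0: (11,9) -> (11,3)
Segment 1: (11,3) -> (11,1)
Segment 2: (11,1) -> (11,0)
Segment 3: (11,0) -> (11,3)
Segment 4: (11,3) -> (11,8)
Segment 5: (11,8) -> (11,9)
Segment 6: (11,9) -> (11,10)
Segment 7: (11,10) -> (11,9)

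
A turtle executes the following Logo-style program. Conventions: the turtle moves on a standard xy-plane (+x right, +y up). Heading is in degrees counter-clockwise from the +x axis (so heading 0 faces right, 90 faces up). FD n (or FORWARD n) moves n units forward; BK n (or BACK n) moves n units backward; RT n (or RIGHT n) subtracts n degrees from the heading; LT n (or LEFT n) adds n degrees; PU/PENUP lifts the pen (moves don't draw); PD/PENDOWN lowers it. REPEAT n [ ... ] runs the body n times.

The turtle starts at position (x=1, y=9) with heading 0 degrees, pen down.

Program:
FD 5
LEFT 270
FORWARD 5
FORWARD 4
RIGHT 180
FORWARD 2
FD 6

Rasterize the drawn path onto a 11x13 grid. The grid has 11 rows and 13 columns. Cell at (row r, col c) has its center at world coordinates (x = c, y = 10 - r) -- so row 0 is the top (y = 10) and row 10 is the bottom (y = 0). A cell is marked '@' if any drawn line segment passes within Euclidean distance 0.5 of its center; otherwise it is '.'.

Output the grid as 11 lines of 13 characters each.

Segment 0: (1,9) -> (6,9)
Segment 1: (6,9) -> (6,4)
Segment 2: (6,4) -> (6,0)
Segment 3: (6,0) -> (6,2)
Segment 4: (6,2) -> (6,8)

Answer: .............
.@@@@@@......
......@......
......@......
......@......
......@......
......@......
......@......
......@......
......@......
......@......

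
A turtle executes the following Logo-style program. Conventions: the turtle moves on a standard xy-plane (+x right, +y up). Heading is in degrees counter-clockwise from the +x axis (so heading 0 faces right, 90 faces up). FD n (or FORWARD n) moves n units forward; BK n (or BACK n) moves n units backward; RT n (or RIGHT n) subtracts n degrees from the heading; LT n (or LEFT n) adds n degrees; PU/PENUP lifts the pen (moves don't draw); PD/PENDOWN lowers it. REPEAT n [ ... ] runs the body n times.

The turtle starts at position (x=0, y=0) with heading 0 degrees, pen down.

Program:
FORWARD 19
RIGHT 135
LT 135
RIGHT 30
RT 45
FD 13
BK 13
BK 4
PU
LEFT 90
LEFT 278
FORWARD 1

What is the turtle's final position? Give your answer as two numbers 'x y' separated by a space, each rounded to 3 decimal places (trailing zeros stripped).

Executing turtle program step by step:
Start: pos=(0,0), heading=0, pen down
FD 19: (0,0) -> (19,0) [heading=0, draw]
RT 135: heading 0 -> 225
LT 135: heading 225 -> 0
RT 30: heading 0 -> 330
RT 45: heading 330 -> 285
FD 13: (19,0) -> (22.365,-12.557) [heading=285, draw]
BK 13: (22.365,-12.557) -> (19,0) [heading=285, draw]
BK 4: (19,0) -> (17.965,3.864) [heading=285, draw]
PU: pen up
LT 90: heading 285 -> 15
LT 278: heading 15 -> 293
FD 1: (17.965,3.864) -> (18.355,2.943) [heading=293, move]
Final: pos=(18.355,2.943), heading=293, 4 segment(s) drawn

Answer: 18.355 2.943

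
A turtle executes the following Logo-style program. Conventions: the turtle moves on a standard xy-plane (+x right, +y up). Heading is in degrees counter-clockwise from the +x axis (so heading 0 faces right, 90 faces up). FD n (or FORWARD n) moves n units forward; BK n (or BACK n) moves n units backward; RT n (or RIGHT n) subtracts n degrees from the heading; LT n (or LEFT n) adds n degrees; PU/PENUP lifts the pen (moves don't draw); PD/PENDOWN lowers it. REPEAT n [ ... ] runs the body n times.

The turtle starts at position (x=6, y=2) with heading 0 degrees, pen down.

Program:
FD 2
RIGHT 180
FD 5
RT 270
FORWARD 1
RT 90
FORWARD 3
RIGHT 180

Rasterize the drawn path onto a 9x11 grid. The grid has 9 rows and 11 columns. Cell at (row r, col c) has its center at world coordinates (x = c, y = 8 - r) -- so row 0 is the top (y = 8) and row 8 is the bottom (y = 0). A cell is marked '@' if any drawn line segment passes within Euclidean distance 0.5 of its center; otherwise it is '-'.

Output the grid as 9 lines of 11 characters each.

Segment 0: (6,2) -> (8,2)
Segment 1: (8,2) -> (3,2)
Segment 2: (3,2) -> (3,1)
Segment 3: (3,1) -> (0,1)

Answer: -----------
-----------
-----------
-----------
-----------
-----------
---@@@@@@--
@@@@-------
-----------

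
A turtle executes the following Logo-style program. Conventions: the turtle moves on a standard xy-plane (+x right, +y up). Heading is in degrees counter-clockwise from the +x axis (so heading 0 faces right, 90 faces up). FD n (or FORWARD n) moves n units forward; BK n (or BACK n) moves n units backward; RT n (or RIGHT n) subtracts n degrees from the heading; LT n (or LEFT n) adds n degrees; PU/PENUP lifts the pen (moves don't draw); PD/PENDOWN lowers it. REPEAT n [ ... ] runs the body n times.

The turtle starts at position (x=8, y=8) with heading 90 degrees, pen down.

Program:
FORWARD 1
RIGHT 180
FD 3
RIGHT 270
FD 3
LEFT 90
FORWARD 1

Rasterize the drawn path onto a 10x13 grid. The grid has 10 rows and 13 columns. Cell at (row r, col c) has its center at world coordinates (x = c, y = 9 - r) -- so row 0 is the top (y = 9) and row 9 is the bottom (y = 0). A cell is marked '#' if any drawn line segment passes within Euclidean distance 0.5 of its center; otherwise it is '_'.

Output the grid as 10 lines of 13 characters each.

Answer: ________#____
________#____
________#__#_
________####_
_____________
_____________
_____________
_____________
_____________
_____________

Derivation:
Segment 0: (8,8) -> (8,9)
Segment 1: (8,9) -> (8,6)
Segment 2: (8,6) -> (11,6)
Segment 3: (11,6) -> (11,7)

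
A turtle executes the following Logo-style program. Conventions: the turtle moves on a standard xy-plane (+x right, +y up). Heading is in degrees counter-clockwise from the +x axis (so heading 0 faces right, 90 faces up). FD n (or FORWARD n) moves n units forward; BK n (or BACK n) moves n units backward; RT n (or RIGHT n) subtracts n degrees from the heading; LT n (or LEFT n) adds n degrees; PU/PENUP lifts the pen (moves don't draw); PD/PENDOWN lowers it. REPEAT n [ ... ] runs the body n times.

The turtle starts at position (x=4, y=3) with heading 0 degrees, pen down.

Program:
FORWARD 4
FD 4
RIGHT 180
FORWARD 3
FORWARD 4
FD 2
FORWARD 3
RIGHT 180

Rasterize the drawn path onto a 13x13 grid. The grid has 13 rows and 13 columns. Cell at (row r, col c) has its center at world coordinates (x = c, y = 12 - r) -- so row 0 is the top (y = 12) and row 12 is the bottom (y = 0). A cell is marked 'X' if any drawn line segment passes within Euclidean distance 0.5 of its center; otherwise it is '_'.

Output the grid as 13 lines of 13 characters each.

Segment 0: (4,3) -> (8,3)
Segment 1: (8,3) -> (12,3)
Segment 2: (12,3) -> (9,3)
Segment 3: (9,3) -> (5,3)
Segment 4: (5,3) -> (3,3)
Segment 5: (3,3) -> (0,3)

Answer: _____________
_____________
_____________
_____________
_____________
_____________
_____________
_____________
_____________
XXXXXXXXXXXXX
_____________
_____________
_____________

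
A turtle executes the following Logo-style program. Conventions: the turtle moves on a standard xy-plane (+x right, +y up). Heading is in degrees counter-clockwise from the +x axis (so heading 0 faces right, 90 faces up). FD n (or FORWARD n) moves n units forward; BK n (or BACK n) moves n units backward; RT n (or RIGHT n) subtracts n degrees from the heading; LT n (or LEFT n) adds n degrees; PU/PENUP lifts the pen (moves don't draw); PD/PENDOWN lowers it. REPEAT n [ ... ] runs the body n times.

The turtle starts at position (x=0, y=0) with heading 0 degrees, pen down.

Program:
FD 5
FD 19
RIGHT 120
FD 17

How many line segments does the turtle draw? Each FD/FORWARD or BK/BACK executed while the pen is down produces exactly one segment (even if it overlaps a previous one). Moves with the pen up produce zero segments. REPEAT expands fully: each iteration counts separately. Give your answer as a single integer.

Executing turtle program step by step:
Start: pos=(0,0), heading=0, pen down
FD 5: (0,0) -> (5,0) [heading=0, draw]
FD 19: (5,0) -> (24,0) [heading=0, draw]
RT 120: heading 0 -> 240
FD 17: (24,0) -> (15.5,-14.722) [heading=240, draw]
Final: pos=(15.5,-14.722), heading=240, 3 segment(s) drawn
Segments drawn: 3

Answer: 3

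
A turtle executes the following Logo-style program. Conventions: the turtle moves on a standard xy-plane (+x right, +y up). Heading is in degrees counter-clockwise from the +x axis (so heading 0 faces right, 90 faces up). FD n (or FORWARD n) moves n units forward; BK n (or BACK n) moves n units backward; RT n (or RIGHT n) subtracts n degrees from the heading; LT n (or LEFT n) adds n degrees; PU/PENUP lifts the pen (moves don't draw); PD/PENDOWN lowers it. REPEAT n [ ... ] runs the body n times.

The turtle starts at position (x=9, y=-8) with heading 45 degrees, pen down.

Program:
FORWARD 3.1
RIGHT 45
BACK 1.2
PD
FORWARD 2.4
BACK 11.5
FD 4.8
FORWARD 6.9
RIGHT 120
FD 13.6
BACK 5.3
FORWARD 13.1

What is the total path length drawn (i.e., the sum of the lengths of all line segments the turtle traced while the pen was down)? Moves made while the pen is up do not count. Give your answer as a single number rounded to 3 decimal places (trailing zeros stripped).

Answer: 61.9

Derivation:
Executing turtle program step by step:
Start: pos=(9,-8), heading=45, pen down
FD 3.1: (9,-8) -> (11.192,-5.808) [heading=45, draw]
RT 45: heading 45 -> 0
BK 1.2: (11.192,-5.808) -> (9.992,-5.808) [heading=0, draw]
PD: pen down
FD 2.4: (9.992,-5.808) -> (12.392,-5.808) [heading=0, draw]
BK 11.5: (12.392,-5.808) -> (0.892,-5.808) [heading=0, draw]
FD 4.8: (0.892,-5.808) -> (5.692,-5.808) [heading=0, draw]
FD 6.9: (5.692,-5.808) -> (12.592,-5.808) [heading=0, draw]
RT 120: heading 0 -> 240
FD 13.6: (12.592,-5.808) -> (5.792,-17.586) [heading=240, draw]
BK 5.3: (5.792,-17.586) -> (8.442,-12.996) [heading=240, draw]
FD 13.1: (8.442,-12.996) -> (1.892,-24.341) [heading=240, draw]
Final: pos=(1.892,-24.341), heading=240, 9 segment(s) drawn

Segment lengths:
  seg 1: (9,-8) -> (11.192,-5.808), length = 3.1
  seg 2: (11.192,-5.808) -> (9.992,-5.808), length = 1.2
  seg 3: (9.992,-5.808) -> (12.392,-5.808), length = 2.4
  seg 4: (12.392,-5.808) -> (0.892,-5.808), length = 11.5
  seg 5: (0.892,-5.808) -> (5.692,-5.808), length = 4.8
  seg 6: (5.692,-5.808) -> (12.592,-5.808), length = 6.9
  seg 7: (12.592,-5.808) -> (5.792,-17.586), length = 13.6
  seg 8: (5.792,-17.586) -> (8.442,-12.996), length = 5.3
  seg 9: (8.442,-12.996) -> (1.892,-24.341), length = 13.1
Total = 61.9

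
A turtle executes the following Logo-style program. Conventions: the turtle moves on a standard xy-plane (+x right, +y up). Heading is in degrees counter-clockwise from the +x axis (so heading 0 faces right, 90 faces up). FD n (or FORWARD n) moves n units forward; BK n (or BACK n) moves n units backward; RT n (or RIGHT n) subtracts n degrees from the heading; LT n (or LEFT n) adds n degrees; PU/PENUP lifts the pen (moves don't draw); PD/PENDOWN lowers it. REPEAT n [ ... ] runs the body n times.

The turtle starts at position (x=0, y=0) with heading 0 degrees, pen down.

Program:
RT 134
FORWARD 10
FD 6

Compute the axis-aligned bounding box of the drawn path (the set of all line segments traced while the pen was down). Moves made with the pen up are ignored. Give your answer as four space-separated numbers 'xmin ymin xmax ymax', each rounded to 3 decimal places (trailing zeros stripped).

Executing turtle program step by step:
Start: pos=(0,0), heading=0, pen down
RT 134: heading 0 -> 226
FD 10: (0,0) -> (-6.947,-7.193) [heading=226, draw]
FD 6: (-6.947,-7.193) -> (-11.115,-11.509) [heading=226, draw]
Final: pos=(-11.115,-11.509), heading=226, 2 segment(s) drawn

Segment endpoints: x in {-11.115, -6.947, 0}, y in {-11.509, -7.193, 0}
xmin=-11.115, ymin=-11.509, xmax=0, ymax=0

Answer: -11.115 -11.509 0 0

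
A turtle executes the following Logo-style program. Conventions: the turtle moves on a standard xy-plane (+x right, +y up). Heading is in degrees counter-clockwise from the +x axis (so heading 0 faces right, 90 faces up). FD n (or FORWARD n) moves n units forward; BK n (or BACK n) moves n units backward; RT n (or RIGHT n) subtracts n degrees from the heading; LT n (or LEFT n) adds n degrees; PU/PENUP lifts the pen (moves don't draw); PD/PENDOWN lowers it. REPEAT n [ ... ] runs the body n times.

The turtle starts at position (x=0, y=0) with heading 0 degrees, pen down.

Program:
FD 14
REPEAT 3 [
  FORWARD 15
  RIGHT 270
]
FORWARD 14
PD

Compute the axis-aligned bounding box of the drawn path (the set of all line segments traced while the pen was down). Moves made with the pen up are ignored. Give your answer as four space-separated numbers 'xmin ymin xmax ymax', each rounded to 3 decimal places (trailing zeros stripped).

Executing turtle program step by step:
Start: pos=(0,0), heading=0, pen down
FD 14: (0,0) -> (14,0) [heading=0, draw]
REPEAT 3 [
  -- iteration 1/3 --
  FD 15: (14,0) -> (29,0) [heading=0, draw]
  RT 270: heading 0 -> 90
  -- iteration 2/3 --
  FD 15: (29,0) -> (29,15) [heading=90, draw]
  RT 270: heading 90 -> 180
  -- iteration 3/3 --
  FD 15: (29,15) -> (14,15) [heading=180, draw]
  RT 270: heading 180 -> 270
]
FD 14: (14,15) -> (14,1) [heading=270, draw]
PD: pen down
Final: pos=(14,1), heading=270, 5 segment(s) drawn

Segment endpoints: x in {0, 14, 14, 14, 29, 29}, y in {0, 1, 15, 15}
xmin=0, ymin=0, xmax=29, ymax=15

Answer: 0 0 29 15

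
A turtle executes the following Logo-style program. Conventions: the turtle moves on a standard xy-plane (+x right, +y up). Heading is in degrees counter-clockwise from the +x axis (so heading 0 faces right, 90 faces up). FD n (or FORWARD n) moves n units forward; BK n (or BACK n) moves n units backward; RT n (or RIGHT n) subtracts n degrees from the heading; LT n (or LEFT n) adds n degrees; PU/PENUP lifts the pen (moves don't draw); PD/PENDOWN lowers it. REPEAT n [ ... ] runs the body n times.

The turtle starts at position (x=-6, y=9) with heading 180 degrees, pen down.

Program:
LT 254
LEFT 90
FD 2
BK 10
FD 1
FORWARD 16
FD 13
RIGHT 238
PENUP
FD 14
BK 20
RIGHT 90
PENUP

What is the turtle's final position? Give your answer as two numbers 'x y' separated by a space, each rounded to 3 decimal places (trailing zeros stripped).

Executing turtle program step by step:
Start: pos=(-6,9), heading=180, pen down
LT 254: heading 180 -> 74
LT 90: heading 74 -> 164
FD 2: (-6,9) -> (-7.923,9.551) [heading=164, draw]
BK 10: (-7.923,9.551) -> (1.69,6.795) [heading=164, draw]
FD 1: (1.69,6.795) -> (0.729,7.071) [heading=164, draw]
FD 16: (0.729,7.071) -> (-14.651,11.481) [heading=164, draw]
FD 13: (-14.651,11.481) -> (-27.148,15.064) [heading=164, draw]
RT 238: heading 164 -> 286
PU: pen up
FD 14: (-27.148,15.064) -> (-23.289,1.606) [heading=286, move]
BK 20: (-23.289,1.606) -> (-28.802,20.832) [heading=286, move]
RT 90: heading 286 -> 196
PU: pen up
Final: pos=(-28.802,20.832), heading=196, 5 segment(s) drawn

Answer: -28.802 20.832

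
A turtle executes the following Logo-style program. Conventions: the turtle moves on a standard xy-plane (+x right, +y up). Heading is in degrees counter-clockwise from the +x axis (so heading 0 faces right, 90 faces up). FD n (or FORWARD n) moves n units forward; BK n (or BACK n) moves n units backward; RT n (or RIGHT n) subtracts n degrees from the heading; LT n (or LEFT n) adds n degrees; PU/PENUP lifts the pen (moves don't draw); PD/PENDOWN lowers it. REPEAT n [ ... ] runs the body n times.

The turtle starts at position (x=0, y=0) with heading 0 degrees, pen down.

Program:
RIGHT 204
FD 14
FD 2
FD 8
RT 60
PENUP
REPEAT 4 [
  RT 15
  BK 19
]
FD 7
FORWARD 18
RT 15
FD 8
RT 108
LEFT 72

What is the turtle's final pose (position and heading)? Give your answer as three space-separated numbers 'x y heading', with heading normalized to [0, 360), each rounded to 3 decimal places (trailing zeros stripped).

Executing turtle program step by step:
Start: pos=(0,0), heading=0, pen down
RT 204: heading 0 -> 156
FD 14: (0,0) -> (-12.79,5.694) [heading=156, draw]
FD 2: (-12.79,5.694) -> (-14.617,6.508) [heading=156, draw]
FD 8: (-14.617,6.508) -> (-21.925,9.762) [heading=156, draw]
RT 60: heading 156 -> 96
PU: pen up
REPEAT 4 [
  -- iteration 1/4 --
  RT 15: heading 96 -> 81
  BK 19: (-21.925,9.762) -> (-24.897,-9.004) [heading=81, move]
  -- iteration 2/4 --
  RT 15: heading 81 -> 66
  BK 19: (-24.897,-9.004) -> (-32.625,-26.362) [heading=66, move]
  -- iteration 3/4 --
  RT 15: heading 66 -> 51
  BK 19: (-32.625,-26.362) -> (-44.582,-41.128) [heading=51, move]
  -- iteration 4/4 --
  RT 15: heading 51 -> 36
  BK 19: (-44.582,-41.128) -> (-59.954,-52.295) [heading=36, move]
]
FD 7: (-59.954,-52.295) -> (-54.291,-48.181) [heading=36, move]
FD 18: (-54.291,-48.181) -> (-39.728,-37.601) [heading=36, move]
RT 15: heading 36 -> 21
FD 8: (-39.728,-37.601) -> (-32.26,-34.734) [heading=21, move]
RT 108: heading 21 -> 273
LT 72: heading 273 -> 345
Final: pos=(-32.26,-34.734), heading=345, 3 segment(s) drawn

Answer: -32.26 -34.734 345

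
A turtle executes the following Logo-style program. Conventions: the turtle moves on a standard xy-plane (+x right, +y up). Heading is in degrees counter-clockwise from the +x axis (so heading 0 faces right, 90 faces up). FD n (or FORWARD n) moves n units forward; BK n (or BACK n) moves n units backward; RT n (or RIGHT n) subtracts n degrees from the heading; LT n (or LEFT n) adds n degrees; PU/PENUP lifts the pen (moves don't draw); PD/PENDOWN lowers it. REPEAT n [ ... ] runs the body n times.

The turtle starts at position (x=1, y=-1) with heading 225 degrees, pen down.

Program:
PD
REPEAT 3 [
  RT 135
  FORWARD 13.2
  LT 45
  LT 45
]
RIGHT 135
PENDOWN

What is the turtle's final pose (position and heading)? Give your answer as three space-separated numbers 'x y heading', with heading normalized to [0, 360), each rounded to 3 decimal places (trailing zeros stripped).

Executing turtle program step by step:
Start: pos=(1,-1), heading=225, pen down
PD: pen down
REPEAT 3 [
  -- iteration 1/3 --
  RT 135: heading 225 -> 90
  FD 13.2: (1,-1) -> (1,12.2) [heading=90, draw]
  LT 45: heading 90 -> 135
  LT 45: heading 135 -> 180
  -- iteration 2/3 --
  RT 135: heading 180 -> 45
  FD 13.2: (1,12.2) -> (10.334,21.534) [heading=45, draw]
  LT 45: heading 45 -> 90
  LT 45: heading 90 -> 135
  -- iteration 3/3 --
  RT 135: heading 135 -> 0
  FD 13.2: (10.334,21.534) -> (23.534,21.534) [heading=0, draw]
  LT 45: heading 0 -> 45
  LT 45: heading 45 -> 90
]
RT 135: heading 90 -> 315
PD: pen down
Final: pos=(23.534,21.534), heading=315, 3 segment(s) drawn

Answer: 23.534 21.534 315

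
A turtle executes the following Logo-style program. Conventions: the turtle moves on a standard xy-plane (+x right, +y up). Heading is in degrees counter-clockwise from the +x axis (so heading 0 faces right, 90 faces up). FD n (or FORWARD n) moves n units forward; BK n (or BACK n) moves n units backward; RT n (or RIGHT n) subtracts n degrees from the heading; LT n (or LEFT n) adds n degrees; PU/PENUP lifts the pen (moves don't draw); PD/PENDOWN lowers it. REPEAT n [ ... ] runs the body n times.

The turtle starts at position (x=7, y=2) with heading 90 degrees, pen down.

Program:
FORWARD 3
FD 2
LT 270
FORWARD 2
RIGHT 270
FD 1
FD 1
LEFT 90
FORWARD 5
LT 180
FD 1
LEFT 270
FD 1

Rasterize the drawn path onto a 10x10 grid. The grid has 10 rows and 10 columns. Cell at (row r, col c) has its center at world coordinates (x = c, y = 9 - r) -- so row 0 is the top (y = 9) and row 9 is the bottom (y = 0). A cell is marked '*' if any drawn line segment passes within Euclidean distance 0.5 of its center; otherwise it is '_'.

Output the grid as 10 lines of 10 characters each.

Answer: ____******
_____*___*
_______***
_______*__
_______*__
_______*__
_______*__
_______*__
__________
__________

Derivation:
Segment 0: (7,2) -> (7,5)
Segment 1: (7,5) -> (7,7)
Segment 2: (7,7) -> (9,7)
Segment 3: (9,7) -> (9,8)
Segment 4: (9,8) -> (9,9)
Segment 5: (9,9) -> (4,9)
Segment 6: (4,9) -> (5,9)
Segment 7: (5,9) -> (5,8)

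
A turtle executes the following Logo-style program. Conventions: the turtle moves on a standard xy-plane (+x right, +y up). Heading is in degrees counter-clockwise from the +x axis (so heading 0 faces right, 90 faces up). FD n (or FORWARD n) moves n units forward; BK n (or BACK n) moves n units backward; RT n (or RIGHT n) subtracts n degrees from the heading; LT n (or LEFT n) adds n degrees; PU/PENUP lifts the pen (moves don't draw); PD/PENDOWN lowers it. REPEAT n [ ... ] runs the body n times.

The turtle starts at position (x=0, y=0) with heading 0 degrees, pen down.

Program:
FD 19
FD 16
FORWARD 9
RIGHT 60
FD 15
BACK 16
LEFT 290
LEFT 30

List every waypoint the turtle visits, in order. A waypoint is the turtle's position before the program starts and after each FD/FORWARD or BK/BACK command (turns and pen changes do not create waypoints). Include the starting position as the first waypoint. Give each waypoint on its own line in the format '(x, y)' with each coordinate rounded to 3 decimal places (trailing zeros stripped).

Answer: (0, 0)
(19, 0)
(35, 0)
(44, 0)
(51.5, -12.99)
(43.5, 0.866)

Derivation:
Executing turtle program step by step:
Start: pos=(0,0), heading=0, pen down
FD 19: (0,0) -> (19,0) [heading=0, draw]
FD 16: (19,0) -> (35,0) [heading=0, draw]
FD 9: (35,0) -> (44,0) [heading=0, draw]
RT 60: heading 0 -> 300
FD 15: (44,0) -> (51.5,-12.99) [heading=300, draw]
BK 16: (51.5,-12.99) -> (43.5,0.866) [heading=300, draw]
LT 290: heading 300 -> 230
LT 30: heading 230 -> 260
Final: pos=(43.5,0.866), heading=260, 5 segment(s) drawn
Waypoints (6 total):
(0, 0)
(19, 0)
(35, 0)
(44, 0)
(51.5, -12.99)
(43.5, 0.866)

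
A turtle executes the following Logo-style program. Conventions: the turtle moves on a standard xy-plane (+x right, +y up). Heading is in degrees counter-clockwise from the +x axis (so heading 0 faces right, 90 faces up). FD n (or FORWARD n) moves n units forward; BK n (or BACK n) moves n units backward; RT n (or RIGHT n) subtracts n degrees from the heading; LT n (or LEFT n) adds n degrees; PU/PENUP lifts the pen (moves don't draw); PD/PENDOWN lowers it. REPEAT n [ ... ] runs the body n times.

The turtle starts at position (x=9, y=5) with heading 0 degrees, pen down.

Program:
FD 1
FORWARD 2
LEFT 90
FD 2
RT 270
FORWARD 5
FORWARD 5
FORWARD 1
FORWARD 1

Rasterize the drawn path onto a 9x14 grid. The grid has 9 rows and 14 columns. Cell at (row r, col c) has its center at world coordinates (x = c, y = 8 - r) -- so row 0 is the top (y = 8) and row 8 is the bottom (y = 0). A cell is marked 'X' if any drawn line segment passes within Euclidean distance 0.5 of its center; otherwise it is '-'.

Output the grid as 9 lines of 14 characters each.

Answer: --------------
XXXXXXXXXXXXX-
------------X-
---------XXXX-
--------------
--------------
--------------
--------------
--------------

Derivation:
Segment 0: (9,5) -> (10,5)
Segment 1: (10,5) -> (12,5)
Segment 2: (12,5) -> (12,7)
Segment 3: (12,7) -> (7,7)
Segment 4: (7,7) -> (2,7)
Segment 5: (2,7) -> (1,7)
Segment 6: (1,7) -> (0,7)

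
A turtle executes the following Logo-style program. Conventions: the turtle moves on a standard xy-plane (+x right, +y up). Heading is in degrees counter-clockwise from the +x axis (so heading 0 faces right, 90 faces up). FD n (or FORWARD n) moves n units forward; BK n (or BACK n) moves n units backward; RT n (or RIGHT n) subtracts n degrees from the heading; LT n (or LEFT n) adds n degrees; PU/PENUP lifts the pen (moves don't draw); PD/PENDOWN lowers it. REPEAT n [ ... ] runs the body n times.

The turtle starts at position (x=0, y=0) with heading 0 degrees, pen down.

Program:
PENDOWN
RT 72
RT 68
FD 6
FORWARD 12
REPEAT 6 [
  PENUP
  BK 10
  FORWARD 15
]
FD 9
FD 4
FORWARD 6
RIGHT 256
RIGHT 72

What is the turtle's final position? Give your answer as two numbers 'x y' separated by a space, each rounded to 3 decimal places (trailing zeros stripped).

Answer: -51.325 -43.067

Derivation:
Executing turtle program step by step:
Start: pos=(0,0), heading=0, pen down
PD: pen down
RT 72: heading 0 -> 288
RT 68: heading 288 -> 220
FD 6: (0,0) -> (-4.596,-3.857) [heading=220, draw]
FD 12: (-4.596,-3.857) -> (-13.789,-11.57) [heading=220, draw]
REPEAT 6 [
  -- iteration 1/6 --
  PU: pen up
  BK 10: (-13.789,-11.57) -> (-6.128,-5.142) [heading=220, move]
  FD 15: (-6.128,-5.142) -> (-17.619,-14.784) [heading=220, move]
  -- iteration 2/6 --
  PU: pen up
  BK 10: (-17.619,-14.784) -> (-9.959,-8.356) [heading=220, move]
  FD 15: (-9.959,-8.356) -> (-21.449,-17.998) [heading=220, move]
  -- iteration 3/6 --
  PU: pen up
  BK 10: (-21.449,-17.998) -> (-13.789,-11.57) [heading=220, move]
  FD 15: (-13.789,-11.57) -> (-25.279,-21.212) [heading=220, move]
  -- iteration 4/6 --
  PU: pen up
  BK 10: (-25.279,-21.212) -> (-17.619,-14.784) [heading=220, move]
  FD 15: (-17.619,-14.784) -> (-29.11,-24.426) [heading=220, move]
  -- iteration 5/6 --
  PU: pen up
  BK 10: (-29.11,-24.426) -> (-21.449,-17.998) [heading=220, move]
  FD 15: (-21.449,-17.998) -> (-32.94,-27.64) [heading=220, move]
  -- iteration 6/6 --
  PU: pen up
  BK 10: (-32.94,-27.64) -> (-25.279,-21.212) [heading=220, move]
  FD 15: (-25.279,-21.212) -> (-36.77,-30.854) [heading=220, move]
]
FD 9: (-36.77,-30.854) -> (-43.665,-36.639) [heading=220, move]
FD 4: (-43.665,-36.639) -> (-46.729,-39.21) [heading=220, move]
FD 6: (-46.729,-39.21) -> (-51.325,-43.067) [heading=220, move]
RT 256: heading 220 -> 324
RT 72: heading 324 -> 252
Final: pos=(-51.325,-43.067), heading=252, 2 segment(s) drawn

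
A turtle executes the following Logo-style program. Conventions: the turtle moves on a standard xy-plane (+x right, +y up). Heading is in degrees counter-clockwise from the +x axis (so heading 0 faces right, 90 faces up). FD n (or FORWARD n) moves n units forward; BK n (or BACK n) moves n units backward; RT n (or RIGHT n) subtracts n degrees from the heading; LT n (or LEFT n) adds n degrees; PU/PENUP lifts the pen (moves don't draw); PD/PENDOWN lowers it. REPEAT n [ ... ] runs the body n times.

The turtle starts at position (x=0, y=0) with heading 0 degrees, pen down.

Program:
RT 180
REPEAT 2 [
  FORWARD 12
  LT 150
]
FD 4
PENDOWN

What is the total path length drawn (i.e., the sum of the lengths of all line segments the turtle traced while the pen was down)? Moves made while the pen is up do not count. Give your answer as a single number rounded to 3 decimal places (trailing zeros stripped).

Executing turtle program step by step:
Start: pos=(0,0), heading=0, pen down
RT 180: heading 0 -> 180
REPEAT 2 [
  -- iteration 1/2 --
  FD 12: (0,0) -> (-12,0) [heading=180, draw]
  LT 150: heading 180 -> 330
  -- iteration 2/2 --
  FD 12: (-12,0) -> (-1.608,-6) [heading=330, draw]
  LT 150: heading 330 -> 120
]
FD 4: (-1.608,-6) -> (-3.608,-2.536) [heading=120, draw]
PD: pen down
Final: pos=(-3.608,-2.536), heading=120, 3 segment(s) drawn

Segment lengths:
  seg 1: (0,0) -> (-12,0), length = 12
  seg 2: (-12,0) -> (-1.608,-6), length = 12
  seg 3: (-1.608,-6) -> (-3.608,-2.536), length = 4
Total = 28

Answer: 28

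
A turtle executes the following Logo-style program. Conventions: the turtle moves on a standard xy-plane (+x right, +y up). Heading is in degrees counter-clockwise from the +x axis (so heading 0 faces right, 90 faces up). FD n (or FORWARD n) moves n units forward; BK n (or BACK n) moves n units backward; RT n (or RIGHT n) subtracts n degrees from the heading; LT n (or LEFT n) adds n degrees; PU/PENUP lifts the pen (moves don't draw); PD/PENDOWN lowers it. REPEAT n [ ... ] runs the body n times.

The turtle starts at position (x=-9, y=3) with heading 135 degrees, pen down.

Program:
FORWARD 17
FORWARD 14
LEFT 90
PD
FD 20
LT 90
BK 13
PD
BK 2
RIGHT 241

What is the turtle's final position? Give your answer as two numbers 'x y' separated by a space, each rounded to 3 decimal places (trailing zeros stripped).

Answer: -55.669 21.385

Derivation:
Executing turtle program step by step:
Start: pos=(-9,3), heading=135, pen down
FD 17: (-9,3) -> (-21.021,15.021) [heading=135, draw]
FD 14: (-21.021,15.021) -> (-30.92,24.92) [heading=135, draw]
LT 90: heading 135 -> 225
PD: pen down
FD 20: (-30.92,24.92) -> (-45.062,10.778) [heading=225, draw]
LT 90: heading 225 -> 315
BK 13: (-45.062,10.778) -> (-54.255,19.971) [heading=315, draw]
PD: pen down
BK 2: (-54.255,19.971) -> (-55.669,21.385) [heading=315, draw]
RT 241: heading 315 -> 74
Final: pos=(-55.669,21.385), heading=74, 5 segment(s) drawn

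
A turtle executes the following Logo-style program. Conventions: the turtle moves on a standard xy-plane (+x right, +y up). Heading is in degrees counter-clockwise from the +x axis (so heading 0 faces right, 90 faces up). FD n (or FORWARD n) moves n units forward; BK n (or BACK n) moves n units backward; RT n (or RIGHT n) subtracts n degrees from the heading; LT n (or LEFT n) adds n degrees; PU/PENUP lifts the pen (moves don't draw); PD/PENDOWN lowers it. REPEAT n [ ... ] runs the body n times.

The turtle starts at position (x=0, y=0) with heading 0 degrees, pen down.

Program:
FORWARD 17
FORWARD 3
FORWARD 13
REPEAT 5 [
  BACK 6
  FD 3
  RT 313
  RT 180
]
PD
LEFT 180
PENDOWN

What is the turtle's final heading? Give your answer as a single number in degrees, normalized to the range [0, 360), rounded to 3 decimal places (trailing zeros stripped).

Executing turtle program step by step:
Start: pos=(0,0), heading=0, pen down
FD 17: (0,0) -> (17,0) [heading=0, draw]
FD 3: (17,0) -> (20,0) [heading=0, draw]
FD 13: (20,0) -> (33,0) [heading=0, draw]
REPEAT 5 [
  -- iteration 1/5 --
  BK 6: (33,0) -> (27,0) [heading=0, draw]
  FD 3: (27,0) -> (30,0) [heading=0, draw]
  RT 313: heading 0 -> 47
  RT 180: heading 47 -> 227
  -- iteration 2/5 --
  BK 6: (30,0) -> (34.092,4.388) [heading=227, draw]
  FD 3: (34.092,4.388) -> (32.046,2.194) [heading=227, draw]
  RT 313: heading 227 -> 274
  RT 180: heading 274 -> 94
  -- iteration 3/5 --
  BK 6: (32.046,2.194) -> (32.465,-3.791) [heading=94, draw]
  FD 3: (32.465,-3.791) -> (32.255,-0.799) [heading=94, draw]
  RT 313: heading 94 -> 141
  RT 180: heading 141 -> 321
  -- iteration 4/5 --
  BK 6: (32.255,-0.799) -> (27.592,2.977) [heading=321, draw]
  FD 3: (27.592,2.977) -> (29.924,1.089) [heading=321, draw]
  RT 313: heading 321 -> 8
  RT 180: heading 8 -> 188
  -- iteration 5/5 --
  BK 6: (29.924,1.089) -> (35.865,1.924) [heading=188, draw]
  FD 3: (35.865,1.924) -> (32.895,1.507) [heading=188, draw]
  RT 313: heading 188 -> 235
  RT 180: heading 235 -> 55
]
PD: pen down
LT 180: heading 55 -> 235
PD: pen down
Final: pos=(32.895,1.507), heading=235, 13 segment(s) drawn

Answer: 235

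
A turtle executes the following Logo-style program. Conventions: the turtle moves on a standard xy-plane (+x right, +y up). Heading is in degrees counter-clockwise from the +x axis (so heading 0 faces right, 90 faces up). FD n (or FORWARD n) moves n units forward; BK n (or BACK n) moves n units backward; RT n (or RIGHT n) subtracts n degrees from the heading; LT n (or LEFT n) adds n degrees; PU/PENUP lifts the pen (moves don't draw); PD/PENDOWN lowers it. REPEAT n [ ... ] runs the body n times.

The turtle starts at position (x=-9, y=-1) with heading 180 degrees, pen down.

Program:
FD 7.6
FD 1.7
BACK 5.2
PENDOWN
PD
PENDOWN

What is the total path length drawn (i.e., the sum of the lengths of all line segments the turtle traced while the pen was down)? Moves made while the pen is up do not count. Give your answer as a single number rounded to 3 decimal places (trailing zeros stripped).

Answer: 14.5

Derivation:
Executing turtle program step by step:
Start: pos=(-9,-1), heading=180, pen down
FD 7.6: (-9,-1) -> (-16.6,-1) [heading=180, draw]
FD 1.7: (-16.6,-1) -> (-18.3,-1) [heading=180, draw]
BK 5.2: (-18.3,-1) -> (-13.1,-1) [heading=180, draw]
PD: pen down
PD: pen down
PD: pen down
Final: pos=(-13.1,-1), heading=180, 3 segment(s) drawn

Segment lengths:
  seg 1: (-9,-1) -> (-16.6,-1), length = 7.6
  seg 2: (-16.6,-1) -> (-18.3,-1), length = 1.7
  seg 3: (-18.3,-1) -> (-13.1,-1), length = 5.2
Total = 14.5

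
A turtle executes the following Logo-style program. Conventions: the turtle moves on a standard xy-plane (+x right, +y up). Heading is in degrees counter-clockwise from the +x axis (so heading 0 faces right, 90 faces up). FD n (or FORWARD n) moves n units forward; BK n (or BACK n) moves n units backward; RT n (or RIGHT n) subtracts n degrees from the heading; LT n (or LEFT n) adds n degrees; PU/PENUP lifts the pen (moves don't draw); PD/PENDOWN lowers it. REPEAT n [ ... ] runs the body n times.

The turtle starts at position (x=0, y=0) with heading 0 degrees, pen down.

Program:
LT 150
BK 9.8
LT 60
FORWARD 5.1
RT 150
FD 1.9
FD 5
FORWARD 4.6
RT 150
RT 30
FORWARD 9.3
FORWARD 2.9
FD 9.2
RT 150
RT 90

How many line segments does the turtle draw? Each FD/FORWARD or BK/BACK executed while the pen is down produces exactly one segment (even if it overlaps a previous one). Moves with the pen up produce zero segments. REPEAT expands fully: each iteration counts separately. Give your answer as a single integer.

Executing turtle program step by step:
Start: pos=(0,0), heading=0, pen down
LT 150: heading 0 -> 150
BK 9.8: (0,0) -> (8.487,-4.9) [heading=150, draw]
LT 60: heading 150 -> 210
FD 5.1: (8.487,-4.9) -> (4.07,-7.45) [heading=210, draw]
RT 150: heading 210 -> 60
FD 1.9: (4.07,-7.45) -> (5.02,-5.805) [heading=60, draw]
FD 5: (5.02,-5.805) -> (7.52,-1.474) [heading=60, draw]
FD 4.6: (7.52,-1.474) -> (9.82,2.509) [heading=60, draw]
RT 150: heading 60 -> 270
RT 30: heading 270 -> 240
FD 9.3: (9.82,2.509) -> (5.17,-5.545) [heading=240, draw]
FD 2.9: (5.17,-5.545) -> (3.72,-8.056) [heading=240, draw]
FD 9.2: (3.72,-8.056) -> (-0.88,-16.024) [heading=240, draw]
RT 150: heading 240 -> 90
RT 90: heading 90 -> 0
Final: pos=(-0.88,-16.024), heading=0, 8 segment(s) drawn
Segments drawn: 8

Answer: 8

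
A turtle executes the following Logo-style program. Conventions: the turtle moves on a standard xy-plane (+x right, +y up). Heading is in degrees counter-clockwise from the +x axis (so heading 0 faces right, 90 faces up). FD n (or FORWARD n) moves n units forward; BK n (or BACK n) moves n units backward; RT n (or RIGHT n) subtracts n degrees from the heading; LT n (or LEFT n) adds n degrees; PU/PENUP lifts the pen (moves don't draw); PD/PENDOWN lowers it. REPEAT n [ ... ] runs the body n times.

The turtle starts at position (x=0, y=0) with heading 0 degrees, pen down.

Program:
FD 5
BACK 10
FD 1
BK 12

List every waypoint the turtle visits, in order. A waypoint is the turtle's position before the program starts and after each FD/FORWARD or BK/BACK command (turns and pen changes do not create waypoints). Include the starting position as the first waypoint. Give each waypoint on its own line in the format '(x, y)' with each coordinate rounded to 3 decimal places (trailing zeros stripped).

Answer: (0, 0)
(5, 0)
(-5, 0)
(-4, 0)
(-16, 0)

Derivation:
Executing turtle program step by step:
Start: pos=(0,0), heading=0, pen down
FD 5: (0,0) -> (5,0) [heading=0, draw]
BK 10: (5,0) -> (-5,0) [heading=0, draw]
FD 1: (-5,0) -> (-4,0) [heading=0, draw]
BK 12: (-4,0) -> (-16,0) [heading=0, draw]
Final: pos=(-16,0), heading=0, 4 segment(s) drawn
Waypoints (5 total):
(0, 0)
(5, 0)
(-5, 0)
(-4, 0)
(-16, 0)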